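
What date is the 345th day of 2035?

January has 31 days (345 − 31 = 314 remain).
February has 28 days (314 − 28 = 286 remain).
March has 31 days (286 − 31 = 255 remain).
April has 30 days (255 − 30 = 225 remain).
May has 31 days (225 − 31 = 194 remain).
June has 30 days (194 − 30 = 164 remain).
July has 31 days (164 − 31 = 133 remain).
August has 31 days (133 − 31 = 102 remain).
September has 30 days (102 − 30 = 72 remain).
October has 31 days (72 − 31 = 41 remain).
November has 30 days (41 − 30 = 11 remain).
11 into December → December 11.

2035-12-11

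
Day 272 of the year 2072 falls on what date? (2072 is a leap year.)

January has 31 days (272 − 31 = 241 remain).
February has 29 days (241 − 29 = 212 remain).
March has 31 days (212 − 31 = 181 remain).
April has 30 days (181 − 30 = 151 remain).
May has 31 days (151 − 31 = 120 remain).
June has 30 days (120 − 30 = 90 remain).
July has 31 days (90 − 31 = 59 remain).
August has 31 days (59 − 31 = 28 remain).
28 into September → September 28.

2072-09-28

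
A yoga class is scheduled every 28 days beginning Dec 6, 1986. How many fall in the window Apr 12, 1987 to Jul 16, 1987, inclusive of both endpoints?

Occurrences land 28·i days after Dec 6, 1986 for i = 0, 1, 2, …
Apr 12, 1987 is 127 days after the start; 127 ÷ 28 = 4 remainder 15; since the remainder is 15, round up to i = 5. First occurrence in the window: #6 on Apr 25, 1987 (5×28 = 140 days in).
Jul 16, 1987 is 222 days after the start; 222 ÷ 28 = 7 remainder 26. Last occurrence in the window: #8 on Jun 20, 1987.
Occurrences #6 through #8: 3 in total.

3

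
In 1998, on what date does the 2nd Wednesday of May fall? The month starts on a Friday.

May 1998 begins on a Friday, so the first Wednesday is May 6 (5 days later).
The 2nd Wednesday is 1 weeks later: 6 + 7 = 13.

13 May 1998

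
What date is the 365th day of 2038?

2038-12-31

January has 31 days (365 − 31 = 334 remain).
February has 28 days (334 − 28 = 306 remain).
March has 31 days (306 − 31 = 275 remain).
April has 30 days (275 − 30 = 245 remain).
May has 31 days (245 − 31 = 214 remain).
June has 30 days (214 − 30 = 184 remain).
July has 31 days (184 − 31 = 153 remain).
August has 31 days (153 − 31 = 122 remain).
September has 30 days (122 − 30 = 92 remain).
October has 31 days (92 − 31 = 61 remain).
November has 30 days (61 − 30 = 31 remain).
31 into December → December 31.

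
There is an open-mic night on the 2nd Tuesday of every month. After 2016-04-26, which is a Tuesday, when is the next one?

2016-05-10

April 2016 starts on a Friday; its first Tuesday is the 5th, so the 2nd Tuesday is the 12th — 2016-04-12.
That is not after 2016-04-26, so look at May 2016.
May 2016 starts on a Sunday; its first Tuesday is the 3rd, so the 2nd Tuesday is the 10th — 2016-05-10.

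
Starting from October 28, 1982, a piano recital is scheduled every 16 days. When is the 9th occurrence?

The 9th occurrence is 8 intervals after the first: 8 × 16 = 128 days after October 28, 1982.
October has 31 days — 3 days to the end of October leaves 125.
November has 30 days (95 left).
December has 31 days (64 left).
January has 31 days (33 left).
February has 28 days (5 left).
5 days into March → March 5, 1983.

March 5, 1983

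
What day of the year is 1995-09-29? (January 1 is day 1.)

272

Days in months before September: 31 + 28 + 31 + 30 + 31 + 30 + 31 + 31 = 243.
Plus 29 days into September → day 272.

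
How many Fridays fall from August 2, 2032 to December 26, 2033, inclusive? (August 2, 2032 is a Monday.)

August 2, 2032 is a Monday; the first Friday on or after it is August 6, 2032 (4 days later).
From August 6, 2032 to December 26, 2033: 147 + 360 = 507 days (rest of 2032, to December 26, 2033 in 2033).
507 ÷ 7 = 72 full weeks with remainder 3, so 72 more Fridays after the first → 73.

73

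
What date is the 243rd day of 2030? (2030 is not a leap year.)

January has 31 days (243 − 31 = 212 remain).
February has 28 days (212 − 28 = 184 remain).
March has 31 days (184 − 31 = 153 remain).
April has 30 days (153 − 30 = 123 remain).
May has 31 days (123 − 31 = 92 remain).
June has 30 days (92 − 30 = 62 remain).
July has 31 days (62 − 31 = 31 remain).
31 into August → August 31.

August 31, 2030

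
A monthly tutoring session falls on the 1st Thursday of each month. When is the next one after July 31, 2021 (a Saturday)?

July 2021 starts on a Thursday, so its 1st Thursday is July 1, 2021.
That is not after July 31, 2021, so look at August 2021.
August 2021 starts on a Sunday, so its 1st Thursday is August 5, 2021 (4 days in).

August 5, 2021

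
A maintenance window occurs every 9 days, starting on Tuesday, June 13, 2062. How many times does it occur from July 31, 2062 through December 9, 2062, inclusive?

14

Occurrences land 9·i days after June 13, 2062 for i = 0, 1, 2, …
July 31, 2062 is 48 days after the start; 48 ÷ 9 = 5 remainder 3; since the remainder is 3, round up to i = 6. First occurrence in the window: #7 on August 6, 2062 (6×9 = 54 days in).
December 9, 2062 is 179 days after the start; 179 ÷ 9 = 19 remainder 8. Last occurrence in the window: #20 on December 1, 2062.
Occurrences #7 through #20: 14 in total.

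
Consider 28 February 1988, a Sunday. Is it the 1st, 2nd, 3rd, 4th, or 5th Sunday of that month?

Day 28 falls in week ⌈28/7⌉ of the month.
Days 1–7 hold the 1st Sunday, 8–14 the 2nd, 15–21 the 3rd, 22–28 the 4th, 29–31 the 5th.
28 is in the range for the 4th.

4th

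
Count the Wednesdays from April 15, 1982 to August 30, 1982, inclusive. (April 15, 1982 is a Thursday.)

19

April 15, 1982 is a Thursday; the first Wednesday on or after it is April 21, 1982 (6 days later).
From April 21, 1982 to August 30, 1982: 9 + 31 + 30 + 31 + 30 = 131 days (rest of April, May, June, July, August).
131 ÷ 7 = 18 full weeks with remainder 5, so 18 more Wednesdays after the first → 19.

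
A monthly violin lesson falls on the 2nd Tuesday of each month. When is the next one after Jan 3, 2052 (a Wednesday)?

Jan 2052 starts on a Monday; its first Tuesday is the 2nd, so the 2nd Tuesday is the 9th — Jan 9, 2052.
Jan 9, 2052 is after Jan 3, 2052, so that is the next one.

Jan 9, 2052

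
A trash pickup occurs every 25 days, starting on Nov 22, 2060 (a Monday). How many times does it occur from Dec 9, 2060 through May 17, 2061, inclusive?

7

Occurrences land 25·i days after Nov 22, 2060 for i = 0, 1, 2, …
Dec 9, 2060 is 17 days after the start; 17 ÷ 25 = 0 remainder 17; since the remainder is 17, round up to i = 1. First occurrence in the window: #2 on Dec 17, 2060 (1×25 = 25 days in).
May 17, 2061 is 176 days after the start; 176 ÷ 25 = 7 remainder 1. Last occurrence in the window: #8 on May 16, 2061.
Occurrences #2 through #8: 7 in total.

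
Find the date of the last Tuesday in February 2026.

24 February 2026

The first Tuesday of February 2026 is February 3.
February 2026 has 28 days. Adding weeks: 3, 10, 17, 24 — the last one ≤ 28 is the 24th.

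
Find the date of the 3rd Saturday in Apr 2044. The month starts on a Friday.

Apr 16, 2044

Apr 2044 begins on a Friday, so the first Saturday is Apr 2 (1 day later).
The 3rd Saturday is 2 weeks later: 2 + 14 = 16.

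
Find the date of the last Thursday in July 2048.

July 2048 begins on a Wednesday, so the first Thursday is July 2 (1 day later).
July 2048 has 31 days. Adding weeks: 2, 9, 16, 23, 30 — the last one ≤ 31 is the 30th.

July 30, 2048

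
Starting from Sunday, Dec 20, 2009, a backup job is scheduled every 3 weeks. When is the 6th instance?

The 6th occurrence is 5 intervals after the first: 5 × 21 = 105 days after Dec 20, 2009.
Dec has 31 days — 11 days to the end of Dec leaves 94.
Jan has 31 days (63 left).
Feb has 28 days (35 left).
Mar has 31 days (4 left).
4 days into Apr → Apr 4, 2010.

Apr 4, 2010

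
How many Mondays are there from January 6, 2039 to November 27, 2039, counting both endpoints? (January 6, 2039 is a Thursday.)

January 6, 2039 is a Thursday; the first Monday on or after it is January 10, 2039 (4 days later).
From January 10, 2039 to November 27, 2039: 21 + 28 + 31 + 30 + 31 + 30 + 31 + 31 + 30 + 31 + 27 = 321 days (rest of January, February, March, April, May, June, July, August, September, October, November).
321 ÷ 7 = 45 full weeks with remainder 6, so 45 more Mondays after the first → 46.

46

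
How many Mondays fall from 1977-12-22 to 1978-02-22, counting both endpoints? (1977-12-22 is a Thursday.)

9

1977-12-22 is a Thursday; the first Monday on or after it is 1977-12-26 (4 days later).
From 1977-12-26 to 1978-02-22: 5 + 31 + 22 = 58 days (rest of December, January, February).
58 ÷ 7 = 8 full weeks with remainder 2, so 8 more Mondays after the first → 9.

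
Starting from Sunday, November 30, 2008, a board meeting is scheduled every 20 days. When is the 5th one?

February 18, 2009

The 5th occurrence is 4 intervals after the first: 4 × 20 = 80 days after November 30, 2008.
November has 30 days — 0 days to the end of November leaves 80.
December has 31 days (49 left).
January has 31 days (18 left).
18 days into February → February 18, 2009.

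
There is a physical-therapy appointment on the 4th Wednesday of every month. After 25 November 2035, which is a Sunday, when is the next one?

November 2035 starts on a Thursday; its first Wednesday is the 7th, so the 4th Wednesday is the 28th — 28 November 2035.
28 November 2035 is after 25 November 2035, so that is the next one.

28 November 2035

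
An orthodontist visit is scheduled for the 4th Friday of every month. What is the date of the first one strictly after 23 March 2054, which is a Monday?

March 2054 starts on a Sunday; its first Friday is the 6th, so the 4th Friday is the 27th — 27 March 2054.
27 March 2054 is after 23 March 2054, so that is the next one.

27 March 2054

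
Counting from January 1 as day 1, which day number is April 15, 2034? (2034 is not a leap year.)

Days in months before April: 31 + 28 + 31 = 90.
Plus 15 days into April → day 105.

105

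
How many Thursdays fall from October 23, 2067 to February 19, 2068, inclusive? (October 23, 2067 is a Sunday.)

October 23, 2067 is a Sunday; the first Thursday on or after it is October 27, 2067 (4 days later).
From October 27, 2067 to February 19, 2068: 4 + 30 + 31 + 31 + 19 = 115 days (rest of October, November, December, January, February).
115 ÷ 7 = 16 full weeks with remainder 3, so 16 more Thursdays after the first → 17.

17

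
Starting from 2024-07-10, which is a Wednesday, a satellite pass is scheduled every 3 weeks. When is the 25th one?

The 25th occurrence is 24 intervals after the first: 24 × 21 = 504 days after 2024-07-10.
July has 31 days — 21 days to the end of July leaves 483.
From end of July to end of 2024 is 153 days (330 left).
January has 31 days (299 left).
February has 28 days (271 left).
March has 31 days (240 left).
April has 30 days (210 left).
May has 31 days (179 left).
June has 30 days (149 left).
July has 31 days (118 left).
August has 31 days (87 left).
September has 30 days (57 left).
October has 31 days (26 left).
26 days into November → 2025-11-26.

2025-11-26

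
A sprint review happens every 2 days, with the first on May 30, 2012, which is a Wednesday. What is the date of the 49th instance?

The 49th occurrence is 48 intervals after the first: 48 × 2 = 96 days after May 30, 2012.
May has 31 days — 1 day to the end of May leaves 95.
Jun has 30 days (65 left).
Jul has 31 days (34 left).
Aug has 31 days (3 left).
3 days into Sep → Sep 3, 2012.

Sep 3, 2012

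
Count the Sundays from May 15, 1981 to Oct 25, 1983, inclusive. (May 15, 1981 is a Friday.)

128

May 15, 1981 is a Friday; the first Sunday on or after it is May 17, 1981 (2 days later).
From May 17, 1981 to Oct 25, 1983: 228 + 365 + 298 = 891 days (rest of 1981, 1982, to Oct 25, 1983 in 1983).
891 ÷ 7 = 127 full weeks with remainder 2, so 127 more Sundays after the first → 128.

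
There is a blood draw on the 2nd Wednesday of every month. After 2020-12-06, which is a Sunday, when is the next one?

2020-12-09

December 2020 starts on a Tuesday; its first Wednesday is the 2nd, so the 2nd Wednesday is the 9th — 2020-12-09.
2020-12-09 is after 2020-12-06, so that is the next one.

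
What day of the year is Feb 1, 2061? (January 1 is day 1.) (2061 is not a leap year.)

32

Days in months before Feb: 31 = 31.
Plus 1 day into Feb → day 32.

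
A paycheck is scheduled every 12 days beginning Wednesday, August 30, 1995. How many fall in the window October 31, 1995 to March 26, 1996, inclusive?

Occurrences land 12·i days after August 30, 1995 for i = 0, 1, 2, …
October 31, 1995 is 62 days after the start; 62 ÷ 12 = 5 remainder 2; since the remainder is 2, round up to i = 6. First occurrence in the window: #7 on November 10, 1995 (6×12 = 72 days in).
March 26, 1996 is 209 days after the start; 209 ÷ 12 = 17 remainder 5. Last occurrence in the window: #18 on March 21, 1996.
Occurrences #7 through #18: 12 in total.

12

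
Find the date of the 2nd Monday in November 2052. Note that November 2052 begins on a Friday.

November 2052 begins on a Friday, so the first Monday is November 4 (3 days later).
The 2nd Monday is 1 weeks later: 4 + 7 = 11.

11 November 2052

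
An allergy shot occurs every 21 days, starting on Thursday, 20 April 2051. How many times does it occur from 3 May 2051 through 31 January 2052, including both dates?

13

Occurrences land 21·i days after 20 April 2051 for i = 0, 1, 2, …
3 May 2051 is 13 days after the start; 13 ÷ 21 = 0 remainder 13; since the remainder is 13, round up to i = 1. First occurrence in the window: #2 on 11 May 2051 (1×21 = 21 days in).
31 January 2052 is 286 days after the start; 286 ÷ 21 = 13 remainder 13. Last occurrence in the window: #14 on 18 January 2052.
Occurrences #2 through #14: 13 in total.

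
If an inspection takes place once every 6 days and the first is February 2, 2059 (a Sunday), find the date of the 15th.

The 15th occurrence is 14 intervals after the first: 14 × 6 = 84 days after February 2, 2059.
February has 28 days — 26 days to the end of February leaves 58.
March has 31 days (27 left).
27 days into April → April 27, 2059.

April 27, 2059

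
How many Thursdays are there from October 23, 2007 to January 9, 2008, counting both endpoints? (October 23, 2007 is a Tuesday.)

October 23, 2007 is a Tuesday; the first Thursday on or after it is October 25, 2007 (2 days later).
From October 25, 2007 to January 9, 2008: 6 + 30 + 31 + 9 = 76 days (rest of October, November, December, January).
76 ÷ 7 = 10 full weeks with remainder 6, so 10 more Thursdays after the first → 11.

11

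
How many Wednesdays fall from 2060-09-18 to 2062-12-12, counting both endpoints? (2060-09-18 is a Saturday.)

116

2060-09-18 is a Saturday; the first Wednesday on or after it is 2060-09-22 (4 days later).
From 2060-09-22 to 2062-12-12: 100 + 365 + 346 = 811 days (rest of 2060, 2061, to 2062-12-12 in 2062).
811 ÷ 7 = 115 full weeks with remainder 6, so 115 more Wednesdays after the first → 116.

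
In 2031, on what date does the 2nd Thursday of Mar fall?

Mar 13, 2031

The first Thursday of Mar 2031 is Mar 6.
The 2nd Thursday is 1 weeks later: 6 + 7 = 13.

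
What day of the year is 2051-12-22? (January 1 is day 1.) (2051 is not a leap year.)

Days in months before December: 31 + 28 + 31 + 30 + 31 + 30 + 31 + 31 + 30 + 31 + 30 = 334.
Plus 22 days into December → day 356.

356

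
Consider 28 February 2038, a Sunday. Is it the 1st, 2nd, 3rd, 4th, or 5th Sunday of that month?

Day 28 falls in week ⌈28/7⌉ of the month.
Days 1–7 hold the 1st Sunday, 8–14 the 2nd, 15–21 the 3rd, 22–28 the 4th, 29–31 the 5th.
28 is in the range for the 4th.

4th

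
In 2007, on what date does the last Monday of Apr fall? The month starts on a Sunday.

Apr 2007 begins on a Sunday, so the first Monday is Apr 2 (1 day later).
Apr 2007 has 30 days. Adding weeks: 2, 9, 16, 23, 30 — the last one ≤ 30 is the 30th.

Apr 30, 2007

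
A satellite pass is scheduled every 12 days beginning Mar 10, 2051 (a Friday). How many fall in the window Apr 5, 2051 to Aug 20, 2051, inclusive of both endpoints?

11

Occurrences land 12·i days after Mar 10, 2051 for i = 0, 1, 2, …
Apr 5, 2051 is 26 days after the start; 26 ÷ 12 = 2 remainder 2; since the remainder is 2, round up to i = 3. First occurrence in the window: #4 on Apr 15, 2051 (3×12 = 36 days in).
Aug 20, 2051 is 163 days after the start; 163 ÷ 12 = 13 remainder 7. Last occurrence in the window: #14 on Aug 13, 2051.
Occurrences #4 through #14: 11 in total.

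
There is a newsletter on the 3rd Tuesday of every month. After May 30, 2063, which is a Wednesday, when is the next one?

May 2063 starts on a Tuesday; its first Tuesday is the 1st, so the 3rd Tuesday is the 15th — May 15, 2063.
That is not after May 30, 2063, so look at Jun 2063.
Jun 2063 starts on a Friday; its first Tuesday is the 5th, so the 3rd Tuesday is the 19th — Jun 19, 2063.

Jun 19, 2063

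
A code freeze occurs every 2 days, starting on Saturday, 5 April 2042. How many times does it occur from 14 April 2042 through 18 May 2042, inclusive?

Occurrences land 2·i days after 5 April 2042 for i = 0, 1, 2, …
14 April 2042 is 9 days after the start; 9 ÷ 2 = 4 remainder 1; since the remainder is 1, round up to i = 5. First occurrence in the window: #6 on 15 April 2042 (5×2 = 10 days in).
18 May 2042 is 43 days after the start; 43 ÷ 2 = 21 remainder 1. Last occurrence in the window: #22 on 17 May 2042.
Occurrences #6 through #22: 17 in total.

17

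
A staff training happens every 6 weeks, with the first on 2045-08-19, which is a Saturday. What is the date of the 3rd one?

2045-11-11

The 3rd occurrence is 2 intervals after the first: 2 × 42 = 84 days after 2045-08-19.
August has 31 days — 12 days to the end of August leaves 72.
September has 30 days (42 left).
October has 31 days (11 left).
11 days into November → 2045-11-11.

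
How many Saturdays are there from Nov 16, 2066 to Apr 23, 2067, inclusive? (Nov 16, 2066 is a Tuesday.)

Nov 16, 2066 is a Tuesday; the first Saturday on or after it is Nov 20, 2066 (4 days later).
From Nov 20, 2066 to Apr 23, 2067: 10 + 31 + 31 + 28 + 31 + 23 = 154 days (rest of Nov, Dec, Jan, Feb, Mar, Apr).
154 ÷ 7 = 22 full weeks with remainder 0, so 22 more Saturdays after the first → 23.

23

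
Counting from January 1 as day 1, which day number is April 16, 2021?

Days in months before April: 31 + 28 + 31 = 90.
Plus 16 days into April → day 106.

106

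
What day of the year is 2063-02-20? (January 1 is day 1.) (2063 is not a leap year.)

Days in months before February: 31 = 31.
Plus 20 days into February → day 51.

51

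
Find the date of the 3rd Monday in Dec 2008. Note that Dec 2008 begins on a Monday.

Dec 15, 2008

Dec 2008 begins on a Monday, so the first Monday is Dec 1.
The 3rd Monday is 2 weeks later: 1 + 14 = 15.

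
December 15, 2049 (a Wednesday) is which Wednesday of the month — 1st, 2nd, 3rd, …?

Day 15 falls in week ⌈15/7⌉ of the month.
Days 1–7 hold the 1st Wednesday, 8–14 the 2nd, 15–21 the 3rd, 22–28 the 4th, 29–31 the 5th.
15 is in the range for the 3rd.

3rd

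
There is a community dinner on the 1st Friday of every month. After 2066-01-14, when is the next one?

2066-02-05

January 2066 starts on a Friday, so its 1st Friday is 2066-01-01.
That is not after 2066-01-14, so look at February 2066.
February 2066 starts on a Monday, so its 1st Friday is 2066-02-05 (4 days in).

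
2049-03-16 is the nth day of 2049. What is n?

Days in months before March: 31 + 28 = 59.
Plus 16 days into March → day 75.

75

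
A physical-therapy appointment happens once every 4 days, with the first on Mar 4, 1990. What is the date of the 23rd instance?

May 31, 1990

The 23rd occurrence is 22 intervals after the first: 22 × 4 = 88 days after Mar 4, 1990.
Mar has 31 days — 27 days to the end of Mar leaves 61.
Apr has 30 days (31 left).
31 days into May → May 31, 1990.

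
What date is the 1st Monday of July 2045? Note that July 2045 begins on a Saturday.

July 2045 begins on a Saturday, so the first Monday is July 3 (2 days later).

3 July 2045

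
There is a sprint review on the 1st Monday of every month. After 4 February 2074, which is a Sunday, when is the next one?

February 2074 starts on a Thursday, so its 1st Monday is 5 February 2074 (4 days in).
5 February 2074 is after 4 February 2074, so that is the next one.

5 February 2074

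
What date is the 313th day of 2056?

November 8, 2056

January has 31 days (313 − 31 = 282 remain).
February has 29 days (282 − 29 = 253 remain).
March has 31 days (253 − 31 = 222 remain).
April has 30 days (222 − 30 = 192 remain).
May has 31 days (192 − 31 = 161 remain).
June has 30 days (161 − 30 = 131 remain).
July has 31 days (131 − 31 = 100 remain).
August has 31 days (100 − 31 = 69 remain).
September has 30 days (69 − 30 = 39 remain).
October has 31 days (39 − 31 = 8 remain).
8 into November → November 8.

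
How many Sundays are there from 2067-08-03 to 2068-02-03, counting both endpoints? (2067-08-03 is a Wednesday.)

26

2067-08-03 is a Wednesday; the first Sunday on or after it is 2067-08-07 (4 days later).
From 2067-08-07 to 2068-02-03: 24 + 30 + 31 + 30 + 31 + 31 + 3 = 180 days (rest of August, September, October, November, December, January, February).
180 ÷ 7 = 25 full weeks with remainder 5, so 25 more Sundays after the first → 26.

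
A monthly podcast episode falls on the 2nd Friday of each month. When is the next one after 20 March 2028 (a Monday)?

March 2028 starts on a Wednesday; its first Friday is the 3rd, so the 2nd Friday is the 10th — 10 March 2028.
That is not after 20 March 2028, so look at April 2028.
April 2028 starts on a Saturday; its first Friday is the 7th, so the 2nd Friday is the 14th — 14 April 2028.

14 April 2028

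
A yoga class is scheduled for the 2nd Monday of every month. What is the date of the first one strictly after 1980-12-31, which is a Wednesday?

December 1980 starts on a Monday; its first Monday is the 1st, so the 2nd Monday is the 8th — 1980-12-08.
That is not after 1980-12-31, so look at January 1981.
January 1981 starts on a Thursday; its first Monday is the 5th, so the 2nd Monday is the 12th — 1981-01-12.

1981-01-12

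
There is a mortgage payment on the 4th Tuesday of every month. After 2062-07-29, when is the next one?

2062-08-22

July 2062 starts on a Saturday; its first Tuesday is the 4th, so the 4th Tuesday is the 25th — 2062-07-25.
That is not after 2062-07-29, so look at August 2062.
August 2062 starts on a Tuesday; its first Tuesday is the 1st, so the 4th Tuesday is the 22nd — 2062-08-22.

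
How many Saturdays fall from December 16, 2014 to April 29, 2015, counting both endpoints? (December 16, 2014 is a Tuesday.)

19

December 16, 2014 is a Tuesday; the first Saturday on or after it is December 20, 2014 (4 days later).
From December 20, 2014 to April 29, 2015: 11 + 31 + 28 + 31 + 29 = 130 days (rest of December, January, February, March, April).
130 ÷ 7 = 18 full weeks with remainder 4, so 18 more Saturdays after the first → 19.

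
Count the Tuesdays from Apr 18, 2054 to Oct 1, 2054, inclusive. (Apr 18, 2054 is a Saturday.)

24

Apr 18, 2054 is a Saturday; the first Tuesday on or after it is Apr 21, 2054 (3 days later).
From Apr 21, 2054 to Oct 1, 2054: 9 + 31 + 30 + 31 + 31 + 30 + 1 = 163 days (rest of Apr, May, Jun, Jul, Aug, Sep, Oct).
163 ÷ 7 = 23 full weeks with remainder 2, so 23 more Tuesdays after the first → 24.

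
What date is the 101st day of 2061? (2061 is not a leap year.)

Apr 11, 2061

Jan has 31 days (101 − 31 = 70 remain).
Feb has 28 days (70 − 28 = 42 remain).
Mar has 31 days (42 − 31 = 11 remain).
11 into Apr → Apr 11.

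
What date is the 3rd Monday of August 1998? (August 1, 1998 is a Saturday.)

August 17, 1998

August 1998 begins on a Saturday, so the first Monday is August 3 (2 days later).
The 3rd Monday is 2 weeks later: 3 + 14 = 17.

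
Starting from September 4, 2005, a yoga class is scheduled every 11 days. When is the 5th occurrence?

October 18, 2005

The 5th occurrence is 4 intervals after the first: 4 × 11 = 44 days after September 4, 2005.
September has 30 days — 26 days to the end of September leaves 18.
18 days into October → October 18, 2005.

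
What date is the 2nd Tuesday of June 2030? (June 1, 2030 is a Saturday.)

11 June 2030

June 2030 begins on a Saturday, so the first Tuesday is June 4 (3 days later).
The 2nd Tuesday is 1 weeks later: 4 + 7 = 11.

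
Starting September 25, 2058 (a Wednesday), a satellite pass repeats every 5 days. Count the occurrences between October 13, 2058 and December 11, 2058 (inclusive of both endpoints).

12

Occurrences land 5·i days after September 25, 2058 for i = 0, 1, 2, …
October 13, 2058 is 18 days after the start; 18 ÷ 5 = 3 remainder 3; since the remainder is 3, round up to i = 4. First occurrence in the window: #5 on October 15, 2058 (4×5 = 20 days in).
December 11, 2058 is 77 days after the start; 77 ÷ 5 = 15 remainder 2. Last occurrence in the window: #16 on December 9, 2058.
Occurrences #5 through #16: 12 in total.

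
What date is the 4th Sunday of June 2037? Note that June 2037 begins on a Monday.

June 28, 2037

June 2037 begins on a Monday, so the first Sunday is June 7 (6 days later).
The 4th Sunday is 3 weeks later: 7 + 21 = 28.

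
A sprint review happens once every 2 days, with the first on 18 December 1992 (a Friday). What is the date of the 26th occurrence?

6 February 1993

The 26th occurrence is 25 intervals after the first: 25 × 2 = 50 days after 18 December 1992.
December has 31 days — 13 days to the end of December leaves 37.
January has 31 days (6 left).
6 days into February → 6 February 1993.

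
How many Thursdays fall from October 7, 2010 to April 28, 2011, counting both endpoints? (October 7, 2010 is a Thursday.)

October 7, 2010 is a Thursday; the first Thursday on or after it is October 7, 2010.
From October 7, 2010 to April 28, 2011: 24 + 30 + 31 + 31 + 28 + 31 + 28 = 203 days (rest of October, November, December, January, February, March, April).
203 ÷ 7 = 29 full weeks with remainder 0, so 29 more Thursdays after the first → 30.

30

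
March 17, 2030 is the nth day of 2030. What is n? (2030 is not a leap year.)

Days in months before March: 31 + 28 = 59.
Plus 17 days into March → day 76.

76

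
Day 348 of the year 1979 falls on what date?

14 December 1979

January has 31 days (348 − 31 = 317 remain).
February has 28 days (317 − 28 = 289 remain).
March has 31 days (289 − 31 = 258 remain).
April has 30 days (258 − 30 = 228 remain).
May has 31 days (228 − 31 = 197 remain).
June has 30 days (197 − 30 = 167 remain).
July has 31 days (167 − 31 = 136 remain).
August has 31 days (136 − 31 = 105 remain).
September has 30 days (105 − 30 = 75 remain).
October has 31 days (75 − 31 = 44 remain).
November has 30 days (44 − 30 = 14 remain).
14 into December → December 14.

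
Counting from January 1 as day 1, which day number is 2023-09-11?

254

Days in months before September: 31 + 28 + 31 + 30 + 31 + 30 + 31 + 31 = 243.
Plus 11 days into September → day 254.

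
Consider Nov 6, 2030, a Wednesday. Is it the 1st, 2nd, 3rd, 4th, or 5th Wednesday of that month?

Day 6 falls in week ⌈6/7⌉ of the month.
Days 1–7 hold the 1st Wednesday, 8–14 the 2nd, 15–21 the 3rd, 22–28 the 4th, 29–31 the 5th.
6 is in the range for the 1st.

1st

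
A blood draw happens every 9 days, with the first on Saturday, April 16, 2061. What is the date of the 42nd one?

April 20, 2062

The 42nd occurrence is 41 intervals after the first: 41 × 9 = 369 days after April 16, 2061.
April has 30 days — 14 days to the end of April leaves 355.
May has 31 days (324 left).
June has 30 days (294 left).
July has 31 days (263 left).
August has 31 days (232 left).
September has 30 days (202 left).
October has 31 days (171 left).
November has 30 days (141 left).
December has 31 days (110 left).
January has 31 days (79 left).
February has 28 days (51 left).
March has 31 days (20 left).
20 days into April → April 20, 2062.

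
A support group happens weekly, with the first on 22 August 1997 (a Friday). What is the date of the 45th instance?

The 45th occurrence is 44 intervals after the first: 44 × 7 = 308 days after 22 August 1997.
August has 31 days — 9 days to the end of August leaves 299.
September has 30 days (269 left).
October has 31 days (238 left).
November has 30 days (208 left).
December has 31 days (177 left).
January has 31 days (146 left).
February has 28 days (118 left).
March has 31 days (87 left).
April has 30 days (57 left).
May has 31 days (26 left).
26 days into June → 26 June 1998.

26 June 1998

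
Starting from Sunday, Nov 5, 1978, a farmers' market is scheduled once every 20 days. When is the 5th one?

The 5th occurrence is 4 intervals after the first: 4 × 20 = 80 days after Nov 5, 1978.
Nov has 30 days — 25 days to the end of Nov leaves 55.
Dec has 31 days (24 left).
24 days into Jan → Jan 24, 1979.

Jan 24, 1979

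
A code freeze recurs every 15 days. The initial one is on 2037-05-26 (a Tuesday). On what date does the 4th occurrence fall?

The 4th occurrence is 3 intervals after the first: 3 × 15 = 45 days after 2037-05-26.
May has 31 days — 5 days to the end of May leaves 40.
June has 30 days (10 left).
10 days into July → 2037-07-10.

2037-07-10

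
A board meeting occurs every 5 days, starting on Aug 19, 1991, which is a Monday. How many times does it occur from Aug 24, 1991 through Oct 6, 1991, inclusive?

Occurrences land 5·i days after Aug 19, 1991 for i = 0, 1, 2, …
Aug 24, 1991 is 5 days after the start; 5 ÷ 5 = 1 remainder 0. First occurrence in the window: #2 on Aug 24, 1991 (1×5 = 5 days in).
Oct 6, 1991 is 48 days after the start; 48 ÷ 5 = 9 remainder 3. Last occurrence in the window: #10 on Oct 3, 1991.
Occurrences #2 through #10: 9 in total.

9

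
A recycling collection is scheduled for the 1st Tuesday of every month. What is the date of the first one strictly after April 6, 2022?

May 3, 2022

April 2022 starts on a Friday, so its 1st Tuesday is April 5, 2022 (4 days in).
That is not after April 6, 2022, so look at May 2022.
May 2022 starts on a Sunday, so its 1st Tuesday is May 3, 2022 (2 days in).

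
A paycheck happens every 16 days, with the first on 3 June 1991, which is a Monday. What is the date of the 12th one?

26 November 1991

The 12th occurrence is 11 intervals after the first: 11 × 16 = 176 days after 3 June 1991.
June has 30 days — 27 days to the end of June leaves 149.
July has 31 days (118 left).
August has 31 days (87 left).
September has 30 days (57 left).
October has 31 days (26 left).
26 days into November → 26 November 1991.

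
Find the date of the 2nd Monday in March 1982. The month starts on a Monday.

March 8, 1982

March 1982 begins on a Monday, so the first Monday is March 1.
The 2nd Monday is 1 weeks later: 1 + 7 = 8.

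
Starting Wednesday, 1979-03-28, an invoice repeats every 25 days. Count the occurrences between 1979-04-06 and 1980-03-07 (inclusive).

Occurrences land 25·i days after 1979-03-28 for i = 0, 1, 2, …
1979-04-06 is 9 days after the start; 9 ÷ 25 = 0 remainder 9; since the remainder is 9, round up to i = 1. First occurrence in the window: #2 on 1979-04-22 (1×25 = 25 days in).
1980-03-07 is 345 days after the start; 345 ÷ 25 = 13 remainder 20. Last occurrence in the window: #14 on 1980-02-16.
Occurrences #2 through #14: 13 in total.

13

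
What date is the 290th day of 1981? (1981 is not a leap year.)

January has 31 days (290 − 31 = 259 remain).
February has 28 days (259 − 28 = 231 remain).
March has 31 days (231 − 31 = 200 remain).
April has 30 days (200 − 30 = 170 remain).
May has 31 days (170 − 31 = 139 remain).
June has 30 days (139 − 30 = 109 remain).
July has 31 days (109 − 31 = 78 remain).
August has 31 days (78 − 31 = 47 remain).
September has 30 days (47 − 30 = 17 remain).
17 into October → October 17.

1981-10-17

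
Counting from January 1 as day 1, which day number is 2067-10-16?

Days in months before October: 31 + 28 + 31 + 30 + 31 + 30 + 31 + 31 + 30 = 273.
Plus 16 days into October → day 289.

289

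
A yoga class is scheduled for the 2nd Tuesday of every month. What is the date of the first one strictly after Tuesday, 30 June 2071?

14 July 2071

June 2071 starts on a Monday; its first Tuesday is the 2nd, so the 2nd Tuesday is the 9th — 9 June 2071.
That is not after 30 June 2071, so look at July 2071.
July 2071 starts on a Wednesday; its first Tuesday is the 7th, so the 2nd Tuesday is the 14th — 14 July 2071.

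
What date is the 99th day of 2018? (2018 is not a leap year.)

Jan has 31 days (99 − 31 = 68 remain).
Feb has 28 days (68 − 28 = 40 remain).
Mar has 31 days (40 − 31 = 9 remain).
9 into Apr → Apr 9.

Apr 9, 2018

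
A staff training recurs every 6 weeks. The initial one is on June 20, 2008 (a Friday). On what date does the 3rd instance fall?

September 12, 2008

The 3rd occurrence is 2 intervals after the first: 2 × 42 = 84 days after June 20, 2008.
June has 30 days — 10 days to the end of June leaves 74.
July has 31 days (43 left).
August has 31 days (12 left).
12 days into September → September 12, 2008.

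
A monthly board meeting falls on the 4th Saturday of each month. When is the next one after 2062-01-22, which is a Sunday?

January 2062 starts on a Sunday; its first Saturday is the 7th, so the 4th Saturday is the 28th — 2062-01-28.
2062-01-28 is after 2062-01-22, so that is the next one.

2062-01-28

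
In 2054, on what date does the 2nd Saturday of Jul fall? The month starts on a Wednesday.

Jul 11, 2054

Jul 2054 begins on a Wednesday, so the first Saturday is Jul 4 (3 days later).
The 2nd Saturday is 1 weeks later: 4 + 7 = 11.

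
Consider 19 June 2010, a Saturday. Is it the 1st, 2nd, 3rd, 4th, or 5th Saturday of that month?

3rd

Day 19 falls in week ⌈19/7⌉ of the month.
Days 1–7 hold the 1st Saturday, 8–14 the 2nd, 15–21 the 3rd, 22–28 the 4th, 29–31 the 5th.
19 is in the range for the 3rd.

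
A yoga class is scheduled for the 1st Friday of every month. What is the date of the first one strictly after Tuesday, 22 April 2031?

April 2031 starts on a Tuesday, so its 1st Friday is 4 April 2031 (3 days in).
That is not after 22 April 2031, so look at May 2031.
May 2031 starts on a Thursday, so its 1st Friday is 2 May 2031 (1 day in).

2 May 2031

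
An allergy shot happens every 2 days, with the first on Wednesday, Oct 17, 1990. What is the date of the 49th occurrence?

Jan 21, 1991

The 49th occurrence is 48 intervals after the first: 48 × 2 = 96 days after Oct 17, 1990.
Oct has 31 days — 14 days to the end of Oct leaves 82.
Nov has 30 days (52 left).
Dec has 31 days (21 left).
21 days into Jan → Jan 21, 1991.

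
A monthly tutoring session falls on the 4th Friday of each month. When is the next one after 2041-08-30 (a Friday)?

August 2041 starts on a Thursday; its first Friday is the 2nd, so the 4th Friday is the 23rd — 2041-08-23.
That is not after 2041-08-30, so look at September 2041.
September 2041 starts on a Sunday; its first Friday is the 6th, so the 4th Friday is the 27th — 2041-09-27.

2041-09-27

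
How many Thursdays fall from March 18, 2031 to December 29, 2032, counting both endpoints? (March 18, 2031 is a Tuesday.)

93

March 18, 2031 is a Tuesday; the first Thursday on or after it is March 20, 2031 (2 days later).
From March 20, 2031 to December 29, 2032: 286 + 364 = 650 days (rest of 2031, to December 29, 2032 in 2032).
650 ÷ 7 = 92 full weeks with remainder 6, so 92 more Thursdays after the first → 93.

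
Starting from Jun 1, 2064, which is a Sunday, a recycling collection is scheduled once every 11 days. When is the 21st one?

The 21st occurrence is 20 intervals after the first: 20 × 11 = 220 days after Jun 1, 2064.
Jun has 30 days — 29 days to the end of Jun leaves 191.
Jul has 31 days (160 left).
Aug has 31 days (129 left).
Sep has 30 days (99 left).
Oct has 31 days (68 left).
Nov has 30 days (38 left).
Dec has 31 days (7 left).
7 days into Jan → Jan 7, 2065.

Jan 7, 2065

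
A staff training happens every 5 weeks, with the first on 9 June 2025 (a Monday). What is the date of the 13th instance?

3 August 2026

The 13th occurrence is 12 intervals after the first: 12 × 35 = 420 days after 9 June 2025.
June has 30 days — 21 days to the end of June leaves 399.
July has 31 days (368 left).
August has 31 days (337 left).
September has 30 days (307 left).
October has 31 days (276 left).
November has 30 days (246 left).
December has 31 days (215 left).
January has 31 days (184 left).
February has 28 days (156 left).
March has 31 days (125 left).
April has 30 days (95 left).
May has 31 days (64 left).
June has 30 days (34 left).
July has 31 days (3 left).
3 days into August → 3 August 2026.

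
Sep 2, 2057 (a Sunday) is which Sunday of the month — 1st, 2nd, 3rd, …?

Day 2 falls in week ⌈2/7⌉ of the month.
Days 1–7 hold the 1st Sunday, 8–14 the 2nd, 15–21 the 3rd, 22–28 the 4th, 29–31 the 5th.
2 is in the range for the 1st.

1st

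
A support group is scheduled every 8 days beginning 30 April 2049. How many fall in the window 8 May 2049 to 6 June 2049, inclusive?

Occurrences land 8·i days after 30 April 2049 for i = 0, 1, 2, …
8 May 2049 is 8 days after the start; 8 ÷ 8 = 1 remainder 0. First occurrence in the window: #2 on 8 May 2049 (1×8 = 8 days in).
6 June 2049 is 37 days after the start; 37 ÷ 8 = 4 remainder 5. Last occurrence in the window: #5 on 1 June 2049.
Occurrences #2 through #5: 4 in total.

4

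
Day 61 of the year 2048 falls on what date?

March 1, 2048

January has 31 days (61 − 31 = 30 remain).
February has 29 days (30 − 29 = 1 remain).
1 into March → March 1.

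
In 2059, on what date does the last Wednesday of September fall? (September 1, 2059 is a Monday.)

September 2059 begins on a Monday, so the first Wednesday is September 3 (2 days later).
September 2059 has 30 days. Adding weeks: 3, 10, 17, 24 — the last one ≤ 30 is the 24th.

24 September 2059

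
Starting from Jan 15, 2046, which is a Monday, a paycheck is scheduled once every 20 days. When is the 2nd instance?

Feb 4, 2046

The 2nd occurrence is 1 interval after the first: 1 × 20 = 20 days after Jan 15, 2046.
Jan has 31 days — 16 days to the end of Jan leaves 4.
4 days into Feb → Feb 4, 2046.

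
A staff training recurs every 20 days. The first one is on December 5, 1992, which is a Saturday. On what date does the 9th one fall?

The 9th occurrence is 8 intervals after the first: 8 × 20 = 160 days after December 5, 1992.
December has 31 days — 26 days to the end of December leaves 134.
January has 31 days (103 left).
February has 28 days (75 left).
March has 31 days (44 left).
April has 30 days (14 left).
14 days into May → May 14, 1993.

May 14, 1993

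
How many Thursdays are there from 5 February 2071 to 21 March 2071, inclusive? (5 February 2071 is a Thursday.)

5 February 2071 is a Thursday; the first Thursday on or after it is 5 February 2071.
From 5 February 2071 to 21 March 2071: 23 + 21 = 44 days (rest of February, March).
44 ÷ 7 = 6 full weeks with remainder 2, so 6 more Thursdays after the first → 7.

7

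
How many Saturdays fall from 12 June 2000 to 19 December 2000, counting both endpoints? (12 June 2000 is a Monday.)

12 June 2000 is a Monday; the first Saturday on or after it is 17 June 2000 (5 days later).
From 17 June 2000 to 19 December 2000: 13 + 31 + 31 + 30 + 31 + 30 + 19 = 185 days (rest of June, July, August, September, October, November, December).
185 ÷ 7 = 26 full weeks with remainder 3, so 26 more Saturdays after the first → 27.

27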